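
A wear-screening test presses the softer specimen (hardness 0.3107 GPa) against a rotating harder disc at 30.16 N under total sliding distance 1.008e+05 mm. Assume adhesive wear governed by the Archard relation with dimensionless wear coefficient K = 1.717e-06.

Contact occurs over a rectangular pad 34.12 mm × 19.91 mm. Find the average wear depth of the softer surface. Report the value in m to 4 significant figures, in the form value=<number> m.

value=2.473e-08 m

The computation holds full precision; the intermediates are printed rounded. Rounded once at the end: 4 significant figures.
Path length L = 1.008e+05 mm = 100.8 m.
Hardness H = 0.3107 GPa = 3.107e+08 Pa.
Pad sides 34.12 mm × 19.91 mm = 0.03412 m × 0.01991 m. Contact area A = 0.03412 m × 0.01991 m = 6.793e-04 m².
Working in SI base units: W = 30.16 N, H = 3.107e+08 Pa, K = 1.717e-06.
Volume removed: V = K·W·L/H = 1.717e-06 · 30.16 · 100.8 / 3.107e+08 = 1.680e-11 m³.
Mean wear depth h = V/A = 1.680e-11 / 6.793e-04 = 2.473e-08 m.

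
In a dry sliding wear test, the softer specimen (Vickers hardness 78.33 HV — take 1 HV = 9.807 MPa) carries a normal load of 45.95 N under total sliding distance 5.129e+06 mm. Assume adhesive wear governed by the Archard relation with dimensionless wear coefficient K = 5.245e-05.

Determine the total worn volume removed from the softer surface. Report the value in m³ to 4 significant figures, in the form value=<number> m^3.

value=1.609e-08 m^3

All arithmetic maintains full float precision, and shown intermediates are rounded, and rounded just once: four significant figures.
Convert: Sliding distance L = 5.129e+06 mm = 5129 m.
Convert: Hardness H = 78.33 HV × 9.807 MPa/HV = 768.2 MPa = 7.682e+08 Pa.
Collected in SI base units: W = 45.95 N, H = 7.682e+08 Pa, K = 5.245e-05.
By Archard's law, V = K·W·L/H = 5.245e-05 · 45.95 · 5129 / 7.682e+08 = 1.609e-08 m³.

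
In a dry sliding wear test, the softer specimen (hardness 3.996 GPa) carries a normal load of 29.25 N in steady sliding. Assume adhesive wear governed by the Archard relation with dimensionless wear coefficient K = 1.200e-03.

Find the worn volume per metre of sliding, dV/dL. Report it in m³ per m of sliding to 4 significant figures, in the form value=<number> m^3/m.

Intermediates are shown rounded — the algebra carries full float precision. Rounded just once: four significant digits.
Hardness H = 3.996 GPa = 3.996e+09 Pa.
SI base units throughout: W = 29.25 N, H = 3.996e+09 Pa, K = 1.200e-03.
Sliding wear rate dV/dL = K·W/H, so: 1.200e-03 · 29.25 / 3.996e+09 = 8.784e-12 m³/m.

value=8.784e-12 m^3/m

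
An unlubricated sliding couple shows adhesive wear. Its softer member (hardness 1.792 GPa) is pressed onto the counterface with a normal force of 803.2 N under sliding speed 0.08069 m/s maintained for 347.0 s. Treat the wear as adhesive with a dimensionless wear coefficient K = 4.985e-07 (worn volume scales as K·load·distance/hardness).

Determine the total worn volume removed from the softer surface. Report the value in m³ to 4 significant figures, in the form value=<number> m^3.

value=6.256e-12 m^3

The intermediates appear rounded. All working math keeps full float precision. Rounded once at the end to four significant digits.
Convert: Path length L = v·t = 0.08069 m/s × 347.0 s = 28.00 m.
Convert: Hardness H = 1.792 GPa = 1.792e+09 Pa.
SI base units throughout: W = 803.2 N, H = 1.792e+09 Pa, K = 4.985e-07.
Volume removed: V = K·W·L/H = 4.985e-07 · 803.2 · 28.00 / 1.792e+09 = 6.256e-12 m³.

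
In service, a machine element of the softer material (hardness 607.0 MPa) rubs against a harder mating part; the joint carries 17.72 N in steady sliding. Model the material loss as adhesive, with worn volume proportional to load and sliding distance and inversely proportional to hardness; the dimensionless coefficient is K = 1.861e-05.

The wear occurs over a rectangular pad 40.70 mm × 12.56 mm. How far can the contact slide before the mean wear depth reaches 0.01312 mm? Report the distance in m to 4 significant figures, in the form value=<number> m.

value=1.235e+04 m

The algebra keeps full float precision; intermediate values appear rounded; rounded just once: 4 significant figures.
Hardness H = 607.0 MPa = 6.070e+08 Pa.
Pad sides 40.70 mm × 12.56 mm = 0.04070 m × 0.01256 m. Contact area A = 0.04070 m × 0.01256 m = 5.112e-04 m².
Depth limit h_lim = 0.01312 mm = 1.312e-05 m.
Working in SI base units: W = 17.72 N, H = 6.070e+08 Pa, K = 1.861e-05.
Permissible volume V_lim = h_lim·A = 1.312e-05 · 5.112e-04 = 6.707e-09 m³.
Thus life L = V_lim·H/(K·W) = 6.707e-09 · 6.070e+08 / (1.861e-05 · 17.72) = 1.235e+04 m.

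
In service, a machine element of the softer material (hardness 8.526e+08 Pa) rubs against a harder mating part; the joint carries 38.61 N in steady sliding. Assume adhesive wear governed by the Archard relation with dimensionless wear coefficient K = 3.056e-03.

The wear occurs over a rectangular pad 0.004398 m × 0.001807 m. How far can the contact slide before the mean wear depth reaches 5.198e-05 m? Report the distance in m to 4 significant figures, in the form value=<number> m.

value=2.985 m

Intermediates are shown rounded; the algebra maintains exact precision. Rounded just once, at four significant figures.
Contact area A = 0.004398 m × 0.001807 m = 7.947e-06 m².
In SI base units: W = 38.61 N, H = 8.526e+08 Pa, K = 3.056e-03.
Limit volume V_lim = h_lim·A = 5.198e-05 · 7.947e-06 = 4.131e-10 m³.
So the life L = V_lim·H/(K·W) = 4.131e-10 · 8.526e+08 / (3.056e-03 · 38.61) = 2.985 m.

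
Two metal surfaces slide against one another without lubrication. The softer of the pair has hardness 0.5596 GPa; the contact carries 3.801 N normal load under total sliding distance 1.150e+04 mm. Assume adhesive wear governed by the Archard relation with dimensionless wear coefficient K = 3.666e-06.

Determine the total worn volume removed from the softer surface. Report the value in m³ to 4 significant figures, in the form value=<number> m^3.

Intermediates are printed rounded, and each operation maintains exact precision; one final rounding: four significant figures.
Path length L = 1.150e+04 mm = 11.50 m.
Hardness H = 0.5596 GPa = 5.596e+08 Pa.
As SI base values: W = 3.801 N, H = 5.596e+08 Pa, K = 3.666e-06.
Archard volume V = K·W·L/H = 3.666e-06 · 3.801 · 11.50 / 5.596e+08 = 2.864e-13 m³.

value=2.864e-13 m^3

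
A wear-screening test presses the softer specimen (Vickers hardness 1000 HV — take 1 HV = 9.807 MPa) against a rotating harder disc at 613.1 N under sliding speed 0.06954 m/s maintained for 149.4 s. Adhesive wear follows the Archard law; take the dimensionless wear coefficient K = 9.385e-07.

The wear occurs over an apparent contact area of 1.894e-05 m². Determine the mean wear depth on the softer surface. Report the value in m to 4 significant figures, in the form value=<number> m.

Intermediate values are printed rounded; the algebra maintains exact precision. Rounded just once: four significant digits.
Convert: Total distance L = v·t = 0.06954 m/s × 149.4 s = 10.39 m.
Convert: Hardness H = 1000 HV × 9.807 MPa/HV = 9807 MPa = 9.807e+09 Pa.
Restated in SI base units: W = 613.1 N, H = 9.807e+09 Pa, K = 9.385e-07.
Volume removed: V = K·W·L/H = 9.385e-07 · 613.1 · 10.39 / 9.807e+09 = 6.096e-13 m³.
Wear depth h = V/A = 6.096e-13 / 1.894e-05 = 3.218e-08 m.

value=3.218e-08 m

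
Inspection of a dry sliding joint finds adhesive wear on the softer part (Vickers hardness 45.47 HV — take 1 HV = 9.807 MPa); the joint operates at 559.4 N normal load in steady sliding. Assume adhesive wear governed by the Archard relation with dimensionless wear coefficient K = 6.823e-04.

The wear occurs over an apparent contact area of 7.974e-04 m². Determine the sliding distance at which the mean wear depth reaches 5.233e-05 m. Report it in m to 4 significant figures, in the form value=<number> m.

The computation runs at exact precision; intermediate values are shown rounded; a lone final rounding: 4 significant digits.
Convert: Hardness H = 45.47 HV × 9.807 MPa/HV = 445.9 MPa = 4.459e+08 Pa.
Expressed in SI base units: W = 559.4 N, H = 4.459e+08 Pa, K = 6.823e-04.
Permissible volume V_lim = h_lim·A = 5.233e-05 · 7.974e-04 = 4.173e-08 m³.
Sliding life L = V_lim·H/(K·W) = 4.173e-08 · 4.459e+08 / (6.823e-04 · 559.4) = 48.75 m.

value=48.75 m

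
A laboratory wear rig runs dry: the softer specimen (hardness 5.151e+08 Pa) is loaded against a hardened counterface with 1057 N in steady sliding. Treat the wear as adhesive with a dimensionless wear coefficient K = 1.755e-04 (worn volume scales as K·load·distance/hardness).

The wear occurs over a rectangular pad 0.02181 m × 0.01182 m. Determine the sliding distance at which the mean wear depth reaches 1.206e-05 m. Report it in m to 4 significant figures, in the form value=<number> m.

Each operation keeps full precision, and intermediate values appear rounded. Rounded just once to 4 significant digits.
Contact area A = 0.02181 m × 0.01182 m = 2.578e-04 m².
Collected in SI base units: W = 1057 N, H = 5.151e+08 Pa, K = 1.755e-04.
Wearable volume V_lim = h_lim·A = 1.206e-05 · 2.578e-04 = 3.109e-09 m³.
So the life L = V_lim·H/(K·W) = 3.109e-09 · 5.151e+08 / (1.755e-04 · 1057) = 8.633 m.

value=8.633 m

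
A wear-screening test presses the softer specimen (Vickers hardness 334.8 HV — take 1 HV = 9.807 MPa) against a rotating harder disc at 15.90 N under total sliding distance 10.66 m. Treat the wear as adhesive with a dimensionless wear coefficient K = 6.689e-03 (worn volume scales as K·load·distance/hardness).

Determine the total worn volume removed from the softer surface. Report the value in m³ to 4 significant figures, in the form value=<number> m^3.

value=3.453e-10 m^3

The algebra keeps exact precision; the intermediates are printed rounded; a single final rounding to 4 significant figures.
Hardness H = 334.8 HV × 9.807 MPa/HV = 3283 MPa = 3.283e+09 Pa.
Working in SI base units: W = 15.90 N, H = 3.283e+09 Pa, K = 6.689e-03.
Worn volume V = K·W·L/H = 6.689e-03 · 15.90 · 10.66 / 3.283e+09 = 3.453e-10 m³.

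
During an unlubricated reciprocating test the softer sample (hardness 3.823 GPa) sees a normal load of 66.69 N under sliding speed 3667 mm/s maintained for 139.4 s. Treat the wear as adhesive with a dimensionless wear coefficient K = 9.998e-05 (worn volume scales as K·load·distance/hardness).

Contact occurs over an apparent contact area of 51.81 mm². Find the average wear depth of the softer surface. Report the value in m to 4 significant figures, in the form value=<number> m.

The computation runs at exact precision — intermediate values are displayed rounded — one final rounding, at 4 significant digits.
Convert: Sliding speed v = 3667 mm/s = 3.667 m/s. Distance covered L = v·t = 3.667 m/s × 139.4 s = 511.2 m.
Convert: Hardness H = 3.823 GPa = 3.823e+09 Pa.
Convert: Contact area A = 51.81 mm² = 5.181e-05 m².
SI base units throughout: W = 66.69 N, H = 3.823e+09 Pa, K = 9.998e-05.
The Archard volume V = K·W·L/H = 9.998e-05 · 66.69 · 511.2 / 3.823e+09 = 8.915e-10 m³.
Wear depth h = V/A = 8.915e-10 / 5.181e-05 = 1.721e-05 m.

value=1.721e-05 m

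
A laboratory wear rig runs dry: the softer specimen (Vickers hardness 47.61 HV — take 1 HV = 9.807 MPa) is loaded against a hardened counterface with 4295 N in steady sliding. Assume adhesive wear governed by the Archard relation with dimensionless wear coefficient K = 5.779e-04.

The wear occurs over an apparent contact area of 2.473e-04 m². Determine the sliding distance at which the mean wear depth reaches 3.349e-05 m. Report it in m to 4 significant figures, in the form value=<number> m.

The computation runs at full float precision — intermediates are shown rounded — rounded just once, at 4 significant digits.
Convert: Hardness H = 47.61 HV × 9.807 MPa/HV = 466.9 MPa = 4.669e+08 Pa.
Restated in SI base units: W = 4295 N, H = 4.669e+08 Pa, K = 5.779e-04.
Permissible volume V_lim = h_lim·A = 3.349e-05 · 2.473e-04 = 8.282e-09 m³.
Inverting, life L = V_lim·H/(K·W) = 8.282e-09 · 4.669e+08 / (5.779e-04 · 4295) = 1.558 m.

value=1.558 m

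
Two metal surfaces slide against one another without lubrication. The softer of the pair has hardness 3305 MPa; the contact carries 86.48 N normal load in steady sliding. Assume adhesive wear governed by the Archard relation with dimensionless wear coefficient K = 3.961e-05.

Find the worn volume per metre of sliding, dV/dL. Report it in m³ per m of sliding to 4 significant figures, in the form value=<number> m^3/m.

value=1.036e-12 m^3/m

Intermediates appear rounded. All working math keeps full precision. Rounded once at the end, at four significant digits.
Hardness H = 3305 MPa = 3.305e+09 Pa.
SI base units throughout: W = 86.48 N, H = 3.305e+09 Pa, K = 3.961e-05.
Wear rate dV/dL = K·W/H (independent of L): 3.961e-05 · 86.48 / 3.305e+09 = 1.036e-12 m³/m.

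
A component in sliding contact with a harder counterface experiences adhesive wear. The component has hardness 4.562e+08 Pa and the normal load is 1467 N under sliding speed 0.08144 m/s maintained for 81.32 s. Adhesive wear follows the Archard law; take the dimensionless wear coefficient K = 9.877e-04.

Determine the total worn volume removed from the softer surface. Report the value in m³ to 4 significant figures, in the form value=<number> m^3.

value=2.103e-08 m^3

Intermediates are shown rounded; all working math keeps full precision — a single final rounding: four significant digits.
Sliding distance L = v·t = 0.08144 m/s × 81.32 s = 6.623 m.
Working in SI base units: W = 1467 N, H = 4.562e+08 Pa, K = 9.877e-04.
Wear volume V = K·W·L/H = 9.877e-04 · 1467 · 6.623 / 4.562e+08 = 2.103e-08 m³.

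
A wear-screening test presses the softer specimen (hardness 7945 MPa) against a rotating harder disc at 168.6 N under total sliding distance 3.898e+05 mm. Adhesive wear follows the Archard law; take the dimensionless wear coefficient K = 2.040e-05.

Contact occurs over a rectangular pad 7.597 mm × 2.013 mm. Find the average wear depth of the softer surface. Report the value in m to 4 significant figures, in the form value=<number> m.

value=1.103e-05 m

Every step keeps full precision. Intermediates are displayed rounded; rounded just once to 4 significant figures.
Total distance L = 3.898e+05 mm = 389.8 m.
Hardness H = 7945 MPa = 7.945e+09 Pa.
Pad sides 7.597 mm × 2.013 mm = 0.007597 m × 0.002013 m. Contact area A = 0.007597 m × 0.002013 m = 1.529e-05 m².
As SI base values: W = 168.6 N, H = 7.945e+09 Pa, K = 2.040e-05.
By Archard's law, V = K·W·L/H = 2.040e-05 · 168.6 · 389.8 / 7.945e+09 = 1.687e-10 m³.
Mean wear depth h = V/A = 1.687e-10 / 1.529e-05 = 1.103e-05 m.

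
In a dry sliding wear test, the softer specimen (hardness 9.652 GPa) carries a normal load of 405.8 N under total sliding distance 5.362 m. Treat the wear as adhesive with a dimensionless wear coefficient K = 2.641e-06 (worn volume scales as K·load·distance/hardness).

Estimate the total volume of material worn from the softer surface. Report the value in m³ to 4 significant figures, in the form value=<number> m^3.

Intermediate values appear rounded. The computation runs at full precision — a single final rounding, at 4 significant digits.
Hardness H = 9.652 GPa = 9.652e+09 Pa.
Expressed in SI base units: W = 405.8 N, H = 9.652e+09 Pa, K = 2.641e-06.
By Archard's law, V = K·W·L/H = 2.641e-06 · 405.8 · 5.362 / 9.652e+09 = 5.954e-13 m³.

value=5.954e-13 m^3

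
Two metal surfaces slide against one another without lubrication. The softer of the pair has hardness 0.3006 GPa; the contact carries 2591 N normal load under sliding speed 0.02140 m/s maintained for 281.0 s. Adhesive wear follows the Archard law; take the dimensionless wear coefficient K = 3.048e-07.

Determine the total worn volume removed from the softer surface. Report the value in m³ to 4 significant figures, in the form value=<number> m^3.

value=1.580e-11 m^3

Printed values are rounded, and the computation keeps exact precision — a single final rounding, at 4 significant figures.
Convert: Distance L = v·t = 0.02140 m/s × 281.0 s = 6.013 m.
Convert: Hardness H = 0.3006 GPa = 3.006e+08 Pa.
Expressed in SI base units: W = 2591 N, H = 3.006e+08 Pa, K = 3.048e-07.
Worn volume V = K·W·L/H = 3.048e-07 · 2591 · 6.013 / 3.006e+08 = 1.580e-11 m³.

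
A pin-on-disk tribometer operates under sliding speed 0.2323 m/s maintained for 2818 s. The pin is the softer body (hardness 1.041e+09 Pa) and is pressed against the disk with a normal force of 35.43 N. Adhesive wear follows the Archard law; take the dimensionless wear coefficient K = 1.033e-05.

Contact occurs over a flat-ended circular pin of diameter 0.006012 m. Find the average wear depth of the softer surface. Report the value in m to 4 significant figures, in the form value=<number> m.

value=8.107e-06 m

Every step maintains full precision, and the intermediates are shown rounded — rounded once at the end to four significant figures.
Distance L = v·t = 0.2323 m/s × 2818 s = 654.6 m.
Contact area A = π·d²/4 = π·(0.006012 m)²/4 = 2.839e-05 m².
Working in SI base units: W = 35.43 N, H = 1.041e+09 Pa, K = 1.033e-05.
Archard relation: V = K·W·L/H = 1.033e-05 · 35.43 · 654.6 / 1.041e+09 = 2.301e-10 m³.
Depth h = V/A = 2.301e-10 / 2.839e-05 = 8.107e-06 m.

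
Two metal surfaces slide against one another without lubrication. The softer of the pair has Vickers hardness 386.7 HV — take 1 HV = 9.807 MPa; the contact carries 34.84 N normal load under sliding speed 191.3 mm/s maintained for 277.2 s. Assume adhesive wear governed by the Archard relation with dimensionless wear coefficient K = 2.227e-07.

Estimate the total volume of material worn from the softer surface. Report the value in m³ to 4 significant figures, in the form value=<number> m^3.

All working math maintains full float precision; intermediate values are printed rounded. Rounded once at the end, at 4 significant figures.
Convert: Sliding speed v = 191.3 mm/s = 0.1913 m/s. Distance L = v·t = 0.1913 m/s × 277.2 s = 53.03 m.
Convert: Hardness H = 386.7 HV × 9.807 MPa/HV = 3792 MPa = 3.792e+09 Pa.
Expressed in SI base units: W = 34.84 N, H = 3.792e+09 Pa, K = 2.227e-07.
Archard relation: V = K·W·L/H = 2.227e-07 · 34.84 · 53.03 / 3.792e+09 = 1.085e-13 m³.

value=1.085e-13 m^3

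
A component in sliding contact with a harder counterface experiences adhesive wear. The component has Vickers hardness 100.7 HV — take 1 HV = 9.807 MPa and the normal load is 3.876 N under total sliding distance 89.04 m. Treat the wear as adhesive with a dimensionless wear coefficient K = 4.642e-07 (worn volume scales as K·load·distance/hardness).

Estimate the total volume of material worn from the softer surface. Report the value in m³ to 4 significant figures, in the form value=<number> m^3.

The algebra holds full float precision. Intermediate values are printed rounded. Rounded once at the end to four significant figures.
Convert: Hardness H = 100.7 HV × 9.807 MPa/HV = 987.6 MPa = 9.876e+08 Pa.
In SI base units: W = 3.876 N, H = 9.876e+08 Pa, K = 4.642e-07.
Worn volume V = K·W·L/H = 4.642e-07 · 3.876 · 89.04 / 9.876e+08 = 1.622e-13 m³.

value=1.622e-13 m^3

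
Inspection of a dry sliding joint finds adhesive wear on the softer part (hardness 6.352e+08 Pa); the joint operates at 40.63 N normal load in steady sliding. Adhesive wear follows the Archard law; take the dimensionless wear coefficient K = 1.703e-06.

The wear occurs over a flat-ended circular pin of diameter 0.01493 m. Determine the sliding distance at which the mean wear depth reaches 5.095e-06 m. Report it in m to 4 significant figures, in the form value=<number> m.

value=8188 m

Quoted intermediates are rounded; each operation maintains full float precision — rounded once at the end: four significant digits.
Convert: Contact area A = π·d²/4 = π·(0.01493 m)²/4 = 1.751e-04 m².
In SI base units: W = 40.63 N, H = 6.352e+08 Pa, K = 1.703e-06.
Allowed volume V_lim = h_lim·A = 5.095e-06 · 1.751e-04 = 8.920e-10 m³.
Thus life L = V_lim·H/(K·W) = 8.920e-10 · 6.352e+08 / (1.703e-06 · 40.63) = 8188 m.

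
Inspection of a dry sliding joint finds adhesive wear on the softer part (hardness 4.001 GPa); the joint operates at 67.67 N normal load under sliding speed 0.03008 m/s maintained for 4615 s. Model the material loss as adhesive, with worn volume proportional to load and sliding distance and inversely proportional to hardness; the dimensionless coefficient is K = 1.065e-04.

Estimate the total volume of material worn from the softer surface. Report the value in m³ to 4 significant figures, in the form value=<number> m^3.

The computation carries full float precision, and intermediate values are shown rounded. Rounded once at the end: 4 significant digits.
Convert: Distance covered L = v·t = 0.03008 m/s × 4615 s = 138.8 m.
Convert: Hardness H = 4.001 GPa = 4.001e+09 Pa.
In SI base units, W = 67.67 N, H = 4.001e+09 Pa, K = 1.065e-04.
Worn volume V = K·W·L/H = 1.065e-04 · 67.67 · 138.8 / 4.001e+09 = 2.500e-10 m³.

value=2.500e-10 m^3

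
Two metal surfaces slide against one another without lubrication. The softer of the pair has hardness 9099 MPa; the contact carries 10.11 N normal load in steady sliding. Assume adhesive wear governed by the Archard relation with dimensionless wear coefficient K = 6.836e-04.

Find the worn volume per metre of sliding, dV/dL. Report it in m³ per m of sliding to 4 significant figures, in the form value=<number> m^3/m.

The algebra maintains full precision — intermediates are printed rounded, and rounded just once to 4 significant figures.
Convert: Hardness H = 9099 MPa = 9.099e+09 Pa.
In SI base units: W = 10.11 N, H = 9.099e+09 Pa, K = 6.836e-04.
Rate of wear dV/dL = K·W/H — distance-free: 6.836e-04 · 10.11 / 9.099e+09 = 7.596e-13 m³/m.

value=7.596e-13 m^3/m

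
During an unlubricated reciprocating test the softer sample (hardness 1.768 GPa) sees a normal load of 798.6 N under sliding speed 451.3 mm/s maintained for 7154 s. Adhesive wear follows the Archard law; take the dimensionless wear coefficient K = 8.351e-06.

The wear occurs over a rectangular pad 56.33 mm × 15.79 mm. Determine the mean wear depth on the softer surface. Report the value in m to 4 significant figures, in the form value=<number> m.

All working math maintains exact precision. Intermediate values are shown rounded — rounded just once: 4 significant figures.
Convert: Sliding speed v = 451.3 mm/s = 0.4513 m/s. Total distance L = v·t = 0.4513 m/s × 7154 s = 3229 m.
Convert: Hardness H = 1.768 GPa = 1.768e+09 Pa.
Convert: Pad sides 56.33 mm × 15.79 mm = 0.05633 m × 0.01579 m. Contact area A = 0.05633 m × 0.01579 m = 8.895e-04 m².
Collected in SI base units: W = 798.6 N, H = 1.768e+09 Pa, K = 8.351e-06.
Worn volume V = K·W·L/H = 8.351e-06 · 798.6 · 3229 / 1.768e+09 = 1.218e-08 m³.
Depth h = V/A = 1.218e-08 / 8.895e-04 = 1.369e-05 m.

value=1.369e-05 m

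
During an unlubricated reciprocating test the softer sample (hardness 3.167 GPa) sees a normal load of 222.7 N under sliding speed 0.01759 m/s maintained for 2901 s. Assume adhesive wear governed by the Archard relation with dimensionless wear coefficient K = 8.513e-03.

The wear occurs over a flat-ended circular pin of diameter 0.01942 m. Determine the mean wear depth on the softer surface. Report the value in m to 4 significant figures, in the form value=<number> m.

All working math runs at exact precision; displayed values are rounded — a lone final rounding, at 4 significant figures.
Convert: Distance covered L = v·t = 0.01759 m/s × 2901 s = 51.03 m.
Convert: Hardness H = 3.167 GPa = 3.167e+09 Pa.
Convert: Contact area A = π·d²/4 = π·(0.01942 m)²/4 = 2.962e-04 m².
In SI base units: W = 222.7 N, H = 3.167e+09 Pa, K = 8.513e-03.
Apply Archard: V = K·W·L/H = 8.513e-03 · 222.7 · 51.03 / 3.167e+09 = 3.055e-08 m³.
Wear depth h = V/A = 3.055e-08 / 2.962e-04 = 1.031e-04 m.

value=1.031e-04 m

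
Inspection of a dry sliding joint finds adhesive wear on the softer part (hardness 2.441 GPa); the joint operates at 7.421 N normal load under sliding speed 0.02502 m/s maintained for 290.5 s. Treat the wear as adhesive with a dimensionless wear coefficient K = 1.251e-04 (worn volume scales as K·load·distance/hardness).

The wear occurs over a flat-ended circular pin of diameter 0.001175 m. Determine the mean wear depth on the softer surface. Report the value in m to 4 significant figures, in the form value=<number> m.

Every step holds exact precision. Intermediate values are displayed rounded — a single final rounding: 4 significant figures.
Path length L = v·t = 0.02502 m/s × 290.5 s = 7.268 m.
Hardness H = 2.441 GPa = 2.441e+09 Pa.
Contact area A = π·d²/4 = π·(0.001175 m)²/4 = 1.084e-06 m².
Working in SI base units: W = 7.421 N, H = 2.441e+09 Pa, K = 1.251e-04.
Wear volume V = K·W·L/H = 1.251e-04 · 7.421 · 7.268 / 2.441e+09 = 2.764e-12 m³.
Depth of wear h = V/A = 2.764e-12 / 1.084e-06 = 2.549e-06 m.

value=2.549e-06 m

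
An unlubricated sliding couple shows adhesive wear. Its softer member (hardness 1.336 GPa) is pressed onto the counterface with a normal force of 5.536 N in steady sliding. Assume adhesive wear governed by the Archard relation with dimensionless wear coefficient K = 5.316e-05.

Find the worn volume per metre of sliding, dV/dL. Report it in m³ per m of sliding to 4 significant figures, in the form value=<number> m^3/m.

All arithmetic holds full precision. Intermediates are printed rounded, and rounded once at the end: 4 significant digits.
Hardness H = 1.336 GPa = 1.336e+09 Pa.
Working in SI base units: W = 5.536 N, H = 1.336e+09 Pa, K = 5.316e-05.
Rate of wear dV/dL = K·W/H, per unit distance: 5.316e-05 · 5.536 / 1.336e+09 = 2.203e-13 m³/m.

value=2.203e-13 m^3/m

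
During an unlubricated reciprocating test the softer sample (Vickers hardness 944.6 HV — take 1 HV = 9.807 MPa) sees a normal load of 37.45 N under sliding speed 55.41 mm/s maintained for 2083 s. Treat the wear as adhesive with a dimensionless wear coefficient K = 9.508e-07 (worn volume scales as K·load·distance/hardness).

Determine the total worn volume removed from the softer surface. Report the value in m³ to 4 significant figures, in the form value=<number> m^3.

The intermediates appear rounded; the algebra holds full precision; a lone final rounding to four significant digits.
Sliding speed v = 55.41 mm/s = 0.05541 m/s. Total distance L = v·t = 0.05541 m/s × 2083 s = 115.4 m.
Hardness H = 944.6 HV × 9.807 MPa/HV = 9264 MPa = 9.264e+09 Pa.
Collected in SI base units: W = 37.45 N, H = 9.264e+09 Pa, K = 9.508e-07.
Apply Archard: V = K·W·L/H = 9.508e-07 · 37.45 · 115.4 / 9.264e+09 = 4.436e-13 m³.

value=4.436e-13 m^3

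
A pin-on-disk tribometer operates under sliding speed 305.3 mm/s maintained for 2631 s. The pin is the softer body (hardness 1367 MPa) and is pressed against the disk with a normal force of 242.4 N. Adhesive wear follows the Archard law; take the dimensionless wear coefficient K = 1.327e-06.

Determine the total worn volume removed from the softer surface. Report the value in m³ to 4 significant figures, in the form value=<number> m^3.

value=1.890e-10 m^3

The intermediates appear rounded; all arithmetic holds full float precision. Rounded once at the end, at four significant digits.
Convert: Sliding speed v = 305.3 mm/s = 0.3053 m/s. The distance L = v·t = 0.3053 m/s × 2631 s = 803.2 m.
Convert: Hardness H = 1367 MPa = 1.367e+09 Pa.
Working in SI base units: W = 242.4 N, H = 1.367e+09 Pa, K = 1.327e-06.
Archard volume V = K·W·L/H = 1.327e-06 · 242.4 · 803.2 / 1.367e+09 = 1.890e-10 m³.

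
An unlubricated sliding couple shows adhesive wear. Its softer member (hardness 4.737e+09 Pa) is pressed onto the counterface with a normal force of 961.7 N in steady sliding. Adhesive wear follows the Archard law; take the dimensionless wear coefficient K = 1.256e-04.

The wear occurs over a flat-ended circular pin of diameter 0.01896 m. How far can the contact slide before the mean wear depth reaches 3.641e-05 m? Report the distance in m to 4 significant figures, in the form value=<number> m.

value=403.1 m

Each operation runs at exact precision. Intermediates are printed rounded. Rounded just once, at four significant figures.
Contact area A = π·d²/4 = π·(0.01896 m)²/4 = 2.823e-04 m².
As SI base values: W = 961.7 N, H = 4.737e+09 Pa, K = 1.256e-04.
Limit volume V_lim = h_lim·A = 3.641e-05 · 2.823e-04 = 1.028e-08 m³.
Life L = V_lim·H/(K·W) = 1.028e-08 · 4.737e+09 / (1.256e-04 · 961.7) = 403.1 m.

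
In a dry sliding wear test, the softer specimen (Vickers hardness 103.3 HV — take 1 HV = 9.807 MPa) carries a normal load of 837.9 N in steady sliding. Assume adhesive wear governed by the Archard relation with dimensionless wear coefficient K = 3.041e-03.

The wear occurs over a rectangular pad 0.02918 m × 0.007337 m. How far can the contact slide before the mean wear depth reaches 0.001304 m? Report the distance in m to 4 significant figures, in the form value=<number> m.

value=111.0 m

All arithmetic holds full precision — printed values are rounded. Rounded once at the end to four significant figures.
Convert: Hardness H = 103.3 HV × 9.807 MPa/HV = 1013 MPa = 1.013e+09 Pa.
Convert: Contact area A = 0.02918 m × 0.007337 m = 2.141e-04 m².
Expressed in SI base units: W = 837.9 N, H = 1.013e+09 Pa, K = 3.041e-03.
Allowed volume V_lim = h_lim·A = 0.001304 · 2.141e-04 = 2.792e-07 m³.
Thus life L = V_lim·H/(K·W) = 2.792e-07 · 1.013e+09 / (3.041e-03 · 837.9) = 111.0 m.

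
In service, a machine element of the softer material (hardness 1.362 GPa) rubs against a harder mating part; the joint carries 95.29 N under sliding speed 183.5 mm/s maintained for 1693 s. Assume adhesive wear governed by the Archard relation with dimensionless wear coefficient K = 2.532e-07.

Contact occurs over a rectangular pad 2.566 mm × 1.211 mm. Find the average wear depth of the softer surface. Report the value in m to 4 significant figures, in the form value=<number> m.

value=1.771e-06 m

Intermediate values are printed rounded. The algebra runs at full precision. Rounded once at the end, at four significant figures.
Convert: Sliding speed v = 183.5 mm/s = 0.1835 m/s. Total distance L = v·t = 0.1835 m/s × 1693 s = 310.7 m.
Convert: Hardness H = 1.362 GPa = 1.362e+09 Pa.
Convert: Pad sides 2.566 mm × 1.211 mm = 0.002566 m × 0.001211 m. Contact area A = 0.002566 m × 0.001211 m = 3.107e-06 m².
Expressed in SI base units: W = 95.29 N, H = 1.362e+09 Pa, K = 2.532e-07.
Volume removed: V = K·W·L/H = 2.532e-07 · 95.29 · 310.7 / 1.362e+09 = 5.503e-12 m³.
Mean depth h = V/A = 5.503e-12 / 3.107e-06 = 1.771e-06 m.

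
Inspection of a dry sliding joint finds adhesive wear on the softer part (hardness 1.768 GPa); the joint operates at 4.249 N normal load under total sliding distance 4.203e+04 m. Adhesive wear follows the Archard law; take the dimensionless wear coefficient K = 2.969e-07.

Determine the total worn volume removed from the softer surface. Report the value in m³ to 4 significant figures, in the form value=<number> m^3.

Intermediates are printed rounded, and all arithmetic maintains full precision; one last rounding to four significant figures.
Hardness H = 1.768 GPa = 1.768e+09 Pa.
Collected in SI base units: W = 4.249 N, H = 1.768e+09 Pa, K = 2.969e-07.
By Archard's law, V = K·W·L/H = 2.969e-07 · 4.249 · 4.203e+04 / 1.768e+09 = 2.999e-11 m³.

value=2.999e-11 m^3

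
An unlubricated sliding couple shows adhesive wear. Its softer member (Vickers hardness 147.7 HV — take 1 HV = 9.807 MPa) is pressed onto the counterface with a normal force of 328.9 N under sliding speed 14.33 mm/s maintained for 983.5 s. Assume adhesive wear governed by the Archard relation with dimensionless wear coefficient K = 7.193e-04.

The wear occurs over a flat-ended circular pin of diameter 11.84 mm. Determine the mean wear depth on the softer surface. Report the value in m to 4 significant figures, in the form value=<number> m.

Displayed values are rounded, and every step runs at full precision. Rounded once at the end: 4 significant digits.
Convert: Sliding speed v = 14.33 mm/s = 0.01433 m/s. Path length L = v·t = 0.01433 m/s × 983.5 s = 14.09 m.
Convert: Hardness H = 147.7 HV × 9.807 MPa/HV = 1448 MPa = 1.448e+09 Pa.
Convert: Pin diameter d = 11.84 mm = 0.01184 m. Contact area A = π·d²/4 = π·(0.01184 m)²/4 = 1.101e-04 m².
As SI base values: W = 328.9 N, H = 1.448e+09 Pa, K = 7.193e-04.
Volume removed: V = K·W·L/H = 7.193e-04 · 328.9 · 14.09 / 1.448e+09 = 2.302e-09 m³.
Wear depth h = V/A = 2.302e-09 / 1.101e-04 = 2.091e-05 m.

value=2.091e-05 m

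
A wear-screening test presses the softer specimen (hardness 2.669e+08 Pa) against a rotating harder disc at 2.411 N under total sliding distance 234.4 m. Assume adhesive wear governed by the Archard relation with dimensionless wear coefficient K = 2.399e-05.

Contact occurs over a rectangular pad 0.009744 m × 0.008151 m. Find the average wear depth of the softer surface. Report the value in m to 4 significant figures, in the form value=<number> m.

value=6.396e-07 m

Every step maintains full float precision; printed values are rounded, and rounded just once, at four significant figures.
Convert: Contact area A = 0.009744 m × 0.008151 m = 7.942e-05 m².
Restated in SI base units: W = 2.411 N, H = 2.669e+08 Pa, K = 2.399e-05.
By Archard's law, V = K·W·L/H = 2.399e-05 · 2.411 · 234.4 / 2.669e+08 = 5.080e-11 m³.
Mean wear depth h = V/A = 5.080e-11 / 7.942e-05 = 6.396e-07 m.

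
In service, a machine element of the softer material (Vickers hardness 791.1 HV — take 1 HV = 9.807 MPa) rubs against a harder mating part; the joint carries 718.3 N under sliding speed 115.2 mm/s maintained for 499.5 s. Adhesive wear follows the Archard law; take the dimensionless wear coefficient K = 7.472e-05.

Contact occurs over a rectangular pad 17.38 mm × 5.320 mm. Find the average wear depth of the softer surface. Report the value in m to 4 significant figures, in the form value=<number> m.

Intermediate values are printed rounded. The algebra maintains full float precision; a lone final rounding: four significant digits.
Sliding speed v = 115.2 mm/s = 0.1152 m/s. Total distance L = v·t = 0.1152 m/s × 499.5 s = 57.54 m.
Hardness H = 791.1 HV × 9.807 MPa/HV = 7758 MPa = 7.758e+09 Pa.
Pad sides 17.38 mm × 5.320 mm = 0.01738 m × 0.005320 m. Contact area A = 0.01738 m × 0.005320 m = 9.246e-05 m².
Expressed in SI base units: W = 718.3 N, H = 7.758e+09 Pa, K = 7.472e-05.
Archard volume V = K·W·L/H = 7.472e-05 · 718.3 · 57.54 / 7.758e+09 = 3.981e-10 m³.
Average depth h = V/A = 3.981e-10 / 9.246e-05 = 4.305e-06 m.

value=4.305e-06 m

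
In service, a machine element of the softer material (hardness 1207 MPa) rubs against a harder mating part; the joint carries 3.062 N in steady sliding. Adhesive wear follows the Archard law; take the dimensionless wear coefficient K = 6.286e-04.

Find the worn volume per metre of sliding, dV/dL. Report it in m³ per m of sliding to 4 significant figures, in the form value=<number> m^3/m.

The algebra keeps exact precision — intermediate values are printed rounded; rounded just once, at 4 significant digits.
Hardness H = 1207 MPa = 1.207e+09 Pa.
In SI base units: W = 3.062 N, H = 1.207e+09 Pa, K = 6.286e-04.
Sliding wear rate dV/dL = K·W/H — distance-free: 6.286e-04 · 3.062 / 1.207e+09 = 1.595e-12 m³/m.

value=1.595e-12 m^3/m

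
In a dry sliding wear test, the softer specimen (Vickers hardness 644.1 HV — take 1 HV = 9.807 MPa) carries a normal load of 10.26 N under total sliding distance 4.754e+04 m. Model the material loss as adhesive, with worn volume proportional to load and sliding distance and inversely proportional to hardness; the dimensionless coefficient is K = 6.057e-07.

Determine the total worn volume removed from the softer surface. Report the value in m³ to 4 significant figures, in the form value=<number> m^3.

Intermediate values appear rounded, and the algebra carries exact precision, and one last rounding, at four significant digits.
Convert: Hardness H = 644.1 HV × 9.807 MPa/HV = 6317 MPa = 6.317e+09 Pa.
Working in SI base units: W = 10.26 N, H = 6.317e+09 Pa, K = 6.057e-07.
Wear volume V = K·W·L/H = 6.057e-07 · 10.26 · 4.754e+04 / 6.317e+09 = 4.677e-11 m³.

value=4.677e-11 m^3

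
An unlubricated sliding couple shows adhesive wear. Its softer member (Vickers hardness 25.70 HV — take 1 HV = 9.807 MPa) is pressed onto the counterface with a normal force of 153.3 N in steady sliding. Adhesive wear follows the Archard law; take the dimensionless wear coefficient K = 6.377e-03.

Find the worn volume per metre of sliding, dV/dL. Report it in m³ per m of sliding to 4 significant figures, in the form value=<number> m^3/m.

Each operation keeps full precision; shown intermediates are rounded. Rounded once at the end, at four significant figures.
Convert: Hardness H = 25.70 HV × 9.807 MPa/HV = 252.0 MPa = 2.520e+08 Pa.
In SI base units, W = 153.3 N, H = 2.520e+08 Pa, K = 6.377e-03.
Wear rate dV/dL = K·W/H (independent of L): 6.377e-03 · 153.3 / 2.520e+08 = 3.879e-09 m³/m.

value=3.879e-09 m^3/m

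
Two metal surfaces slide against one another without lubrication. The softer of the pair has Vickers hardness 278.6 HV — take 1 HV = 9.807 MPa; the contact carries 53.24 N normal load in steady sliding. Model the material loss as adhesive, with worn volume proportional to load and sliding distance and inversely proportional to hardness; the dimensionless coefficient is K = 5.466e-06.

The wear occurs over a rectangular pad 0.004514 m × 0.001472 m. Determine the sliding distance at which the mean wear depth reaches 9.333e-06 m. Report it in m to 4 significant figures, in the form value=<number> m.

value=582.2 m

Every step keeps exact precision, and intermediate values are displayed rounded; one final rounding, at 4 significant figures.
Hardness H = 278.6 HV × 9.807 MPa/HV = 2732 MPa = 2.732e+09 Pa.
Contact area A = 0.004514 m × 0.001472 m = 6.645e-06 m².
Collected in SI base units: W = 53.24 N, H = 2.732e+09 Pa, K = 5.466e-06.
Wearable volume V_lim = h_lim·A = 9.333e-06 · 6.645e-06 = 6.201e-11 m³.
Sliding life L = V_lim·H/(K·W) = 6.201e-11 · 2.732e+09 / (5.466e-06 · 53.24) = 582.2 m.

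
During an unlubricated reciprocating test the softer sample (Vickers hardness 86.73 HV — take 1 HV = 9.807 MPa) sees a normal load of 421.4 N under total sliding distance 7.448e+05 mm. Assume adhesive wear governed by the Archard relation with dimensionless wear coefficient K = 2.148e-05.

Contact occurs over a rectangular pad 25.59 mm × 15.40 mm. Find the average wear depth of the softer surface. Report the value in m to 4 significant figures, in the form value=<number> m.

Intermediates appear rounded — all working math carries full float precision — one final rounding: four significant figures.
Convert: Path length L = 7.448e+05 mm = 744.8 m.
Convert: Hardness H = 86.73 HV × 9.807 MPa/HV = 850.6 MPa = 8.506e+08 Pa.
Convert: Pad sides 25.59 mm × 15.40 mm = 0.02559 m × 0.01540 m. Contact area A = 0.02559 m × 0.01540 m = 3.941e-04 m².
In SI base units, W = 421.4 N, H = 8.506e+08 Pa, K = 2.148e-05.
Worn volume V = K·W·L/H = 2.148e-05 · 421.4 · 744.8 / 8.506e+08 = 7.926e-09 m³.
Wear depth h = V/A = 7.926e-09 / 3.941e-04 = 2.011e-05 m.

value=2.011e-05 m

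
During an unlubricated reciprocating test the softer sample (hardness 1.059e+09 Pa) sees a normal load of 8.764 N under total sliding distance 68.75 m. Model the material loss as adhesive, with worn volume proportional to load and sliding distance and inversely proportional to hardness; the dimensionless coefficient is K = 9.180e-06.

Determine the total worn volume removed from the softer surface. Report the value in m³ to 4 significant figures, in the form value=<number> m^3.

value=5.223e-12 m^3

Printed values are rounded, and all arithmetic runs at full precision, and one final rounding: four significant digits.
Expressed in SI base units: W = 8.764 N, H = 1.059e+09 Pa, K = 9.180e-06.
Archard relation: V = K·W·L/H = 9.180e-06 · 8.764 · 68.75 / 1.059e+09 = 5.223e-12 m³.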